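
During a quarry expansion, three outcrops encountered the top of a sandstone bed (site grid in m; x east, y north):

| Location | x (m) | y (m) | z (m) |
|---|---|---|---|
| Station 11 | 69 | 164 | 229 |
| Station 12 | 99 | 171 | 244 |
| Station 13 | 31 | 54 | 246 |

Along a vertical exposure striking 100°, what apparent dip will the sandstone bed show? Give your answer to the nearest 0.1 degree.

32.5°

Let the plane be z = a·x + b·y + c.
Station 12−Station 11: 30a + 7b = 15;  Station 13−Station 11: −38a − 110b = 17.
Solving gives a = 0.58306, b = −0.35597.
Unit vector along 100° is (sin 100°, cos 100°) = (0.9848, -0.1736).
Slope in that direction = a·(0.9848) + b·(-0.1736) = 0.63601.
Apparent dip = arctan|0.63601| = 32.5° (true dip is 34.3°, so apparent ≤ true as expected).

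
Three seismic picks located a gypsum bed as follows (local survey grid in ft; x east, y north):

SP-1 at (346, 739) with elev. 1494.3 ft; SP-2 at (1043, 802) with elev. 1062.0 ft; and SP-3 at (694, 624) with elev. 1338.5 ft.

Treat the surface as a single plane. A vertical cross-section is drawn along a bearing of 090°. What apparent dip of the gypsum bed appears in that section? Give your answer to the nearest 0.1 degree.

30.2°

Let the plane be z = a·x + b·y + c.
SP-2−SP-1: 697a + 63b = −432.3;  SP-3−SP-1: 348a − 115b = −155.8.
Solving gives a = −0.58317, b = −0.40996.
Unit vector along 090° is (sin 90°, cos 90°) = (1.0000, 0.0000).
Slope in that direction = a·(1.0000) + b·(0.0000) = −0.58317.
Apparent dip = arctan|0.58317| = 30.2° (true dip is 35.5°, so apparent ≤ true as expected).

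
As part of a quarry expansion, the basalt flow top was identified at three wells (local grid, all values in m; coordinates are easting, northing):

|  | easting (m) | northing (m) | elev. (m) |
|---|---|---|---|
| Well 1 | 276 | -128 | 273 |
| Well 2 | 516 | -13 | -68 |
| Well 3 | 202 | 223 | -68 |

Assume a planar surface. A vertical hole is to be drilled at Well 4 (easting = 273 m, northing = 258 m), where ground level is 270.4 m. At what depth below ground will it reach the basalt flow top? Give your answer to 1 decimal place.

Two edge vectors: Well 1→Well 2 = (240, 115, -341), Well 1→Well 3 = (-74, 351, -341).
Normal n = (Well 1→Well 2) × (Well 1→Well 3) = (80476, 107074, 92750).
So ∂z/∂easting = −n_x/n_z = −0.86767 and ∂z/∂northing = −n_y/n_z = −1.15444.
Intercept c from Well 1: 273 + 239.48 − 147.77 = 364.71.
At (273, 258): z_contact = −236.87 − 297.84 + 364.71 = -170.01 m.
Depth below ground = 270.4 − (-170.01) = 440.4 m.

440.4 m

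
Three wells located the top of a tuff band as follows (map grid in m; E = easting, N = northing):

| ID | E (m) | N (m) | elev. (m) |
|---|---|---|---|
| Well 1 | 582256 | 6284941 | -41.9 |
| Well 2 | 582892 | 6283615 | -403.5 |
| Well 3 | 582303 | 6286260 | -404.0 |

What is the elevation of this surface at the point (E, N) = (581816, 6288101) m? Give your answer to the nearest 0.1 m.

Two edge vectors: Well 1→Well 2 = (636, -1326, -361.6), Well 1→Well 3 = (47, 1319, -362.1).
Normal n = (Well 1→Well 2) × (Well 1→Well 3) = (957095, 213300.4, 901206).
So ∂z/∂E = −n_x/n_z = −1.062015788 and ∂z/∂N = −n_y/n_z = −0.236683289.
Intercept c from Well 1: -41.9 + 618365.06 + 1487540.51 = 2105863.67.
At (581816, 6288101): z = −617897.8 − 1488288.4 + 2105863.67 = -322.5 m.

-322.5 m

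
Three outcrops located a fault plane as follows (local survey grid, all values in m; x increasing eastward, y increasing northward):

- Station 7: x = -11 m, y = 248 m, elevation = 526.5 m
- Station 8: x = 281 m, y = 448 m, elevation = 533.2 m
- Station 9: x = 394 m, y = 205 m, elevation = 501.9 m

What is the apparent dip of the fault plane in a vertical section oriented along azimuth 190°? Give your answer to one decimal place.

Two edge vectors: Station 7→Station 8 = (292, 200, 6.7), Station 7→Station 9 = (405, -43, -24.6).
Normal n = (Station 7→Station 8) × (Station 7→Station 9) = (-4631.9, 9896.7, -93556).
So ∂z/∂x = −n_x/n_z = −0.04951 and ∂z/∂y = −n_y/n_z = 0.10578.
Unit vector along 190° is (sin 190°, cos 190°) = (-0.1736, -0.9848).
Slope in that direction = a·(-0.1736) + b·(-0.9848) = −0.09558.
Apparent dip = arctan|0.09558| = 5.5° (true dip is 6.7°, so apparent ≤ true as expected).

5.5°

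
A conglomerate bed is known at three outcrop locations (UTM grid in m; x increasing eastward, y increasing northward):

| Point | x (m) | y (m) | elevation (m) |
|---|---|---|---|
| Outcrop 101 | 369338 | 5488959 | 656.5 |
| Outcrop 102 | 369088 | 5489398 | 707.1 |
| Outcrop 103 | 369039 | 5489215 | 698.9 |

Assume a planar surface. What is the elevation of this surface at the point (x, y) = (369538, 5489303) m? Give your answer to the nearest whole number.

Let the plane be z = a·x + b·y + c.
Outcrop 102−Outcrop 101: −250a + 439b = 50.6;  Outcrop 103−Outcrop 101: −299a + 256b = 42.4.
Solving gives a = −0.08414980, b = 0.06734066.
Then c = 656.5 − a·369338 − b·5488959 = −337893.89.
At (369538, 5489303): z = −31096.6 + 369653.3 − 337893.89 = 662.8 m.

663 m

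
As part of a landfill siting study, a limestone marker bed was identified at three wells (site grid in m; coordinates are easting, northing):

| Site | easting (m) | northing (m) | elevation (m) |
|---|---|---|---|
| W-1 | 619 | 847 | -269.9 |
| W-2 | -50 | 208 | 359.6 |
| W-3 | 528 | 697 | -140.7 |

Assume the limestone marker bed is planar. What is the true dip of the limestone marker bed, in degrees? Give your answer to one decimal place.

Two edge vectors: W-1→W-2 = (-669, -639, 629.5), W-1→W-3 = (-91, -150, 129.2).
Normal n = (W-1→W-2) × (W-1→W-3) = (11866.2, 29150.3, 42201).
So ∂z/∂easting = −n_x/n_z = −0.28118 and ∂z/∂northing = −n_y/n_z = −0.69075.
Gradient magnitude |∇z| = √(a² + b²) = √(0.07906 + 0.47713) = 0.74579.
True dip = arctan(0.74579) = 36.7°, dipping toward NNE (azimuth ≈ 022°).

36.7°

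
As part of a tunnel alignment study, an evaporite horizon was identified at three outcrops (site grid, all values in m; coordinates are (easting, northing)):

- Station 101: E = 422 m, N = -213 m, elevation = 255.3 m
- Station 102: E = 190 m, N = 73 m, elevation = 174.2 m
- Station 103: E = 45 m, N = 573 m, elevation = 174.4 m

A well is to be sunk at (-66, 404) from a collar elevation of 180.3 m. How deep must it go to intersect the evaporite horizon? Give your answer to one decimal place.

Let the plane be z = a·E + b·N + c.
Station 102−Station 101: −232a + 286b = −81.1;  Station 103−Station 101: −377a + 786b = −80.9.
Solving gives a = 0.54484, b = 0.15840.
Then c = 255.3 − a·422 − b·-213 = 59.12.
At (-66, 404): z_contact = −35.96 + 64.00 + 59.12 = 87.15 m.
Depth below ground = 180.3 − 87.15 = 93.1 m.

93.1 m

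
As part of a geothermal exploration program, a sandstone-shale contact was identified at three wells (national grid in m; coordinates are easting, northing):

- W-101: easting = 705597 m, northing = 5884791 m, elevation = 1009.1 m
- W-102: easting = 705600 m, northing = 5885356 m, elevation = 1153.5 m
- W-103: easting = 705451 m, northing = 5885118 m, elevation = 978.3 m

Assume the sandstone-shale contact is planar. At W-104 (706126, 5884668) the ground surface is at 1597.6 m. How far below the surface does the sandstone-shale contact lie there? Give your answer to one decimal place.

209.9 m

Two edge vectors: W-101→W-102 = (3, 565, 144.4), W-101→W-103 = (-146, 327, -30.8).
Normal n = (W-101→W-102) × (W-101→W-103) = (-64620.8, -20990, 83471).
So ∂z/∂easting = −n_x/n_z = 0.774170670 and ∂z/∂northing = −n_y/n_z = 0.251464581.
Intercept c from W-101: 1009.1 − 546252.50 − 1479816.50 = −2025059.90.
At (706126, 5884668): z_contact = 546662.04 + 1479785.57 − 2025059.90 = 1387.71 m.
Depth below ground = 1597.6 − 1387.71 = 209.9 m.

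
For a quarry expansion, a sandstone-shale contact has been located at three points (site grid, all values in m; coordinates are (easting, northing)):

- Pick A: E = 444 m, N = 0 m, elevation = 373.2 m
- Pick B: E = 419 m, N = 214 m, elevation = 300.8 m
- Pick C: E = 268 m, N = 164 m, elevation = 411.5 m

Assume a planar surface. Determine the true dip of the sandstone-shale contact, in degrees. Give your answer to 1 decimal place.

Let the plane be z = a·E + b·N + c.
Pick B−Pick A: −25a + 214b = −72.4;  Pick C−Pick A: −176a + 164b = 38.3.
Solving gives a = −0.59796, b = −0.40817.
Gradient magnitude |∇z| = √(a² + b²) = √(0.35755 + 0.16660) = 0.72399.
True dip = arctan(0.72399) = 35.9°, dipping toward NE (azimuth ≈ 056°).

35.9°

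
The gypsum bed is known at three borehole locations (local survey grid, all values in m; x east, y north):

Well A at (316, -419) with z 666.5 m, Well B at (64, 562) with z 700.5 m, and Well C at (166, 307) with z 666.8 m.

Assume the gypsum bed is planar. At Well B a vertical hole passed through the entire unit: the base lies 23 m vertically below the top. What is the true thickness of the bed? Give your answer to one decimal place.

18.9 m

Let the plane be z = a·x + b·y + c.
Well B−Well A: −252a + 981b = 34;  Well C−Well A: −150a + 726b = 0.3.
Solving gives a = −0.68124, b = −0.14034.
|∇z| = √(a²+b²) = 0.69554, so dip δ = arctan(0.69554) = 34.82°.
True thickness = vertical thickness × cos δ = 23 × cos 34.82° = 18.9 m.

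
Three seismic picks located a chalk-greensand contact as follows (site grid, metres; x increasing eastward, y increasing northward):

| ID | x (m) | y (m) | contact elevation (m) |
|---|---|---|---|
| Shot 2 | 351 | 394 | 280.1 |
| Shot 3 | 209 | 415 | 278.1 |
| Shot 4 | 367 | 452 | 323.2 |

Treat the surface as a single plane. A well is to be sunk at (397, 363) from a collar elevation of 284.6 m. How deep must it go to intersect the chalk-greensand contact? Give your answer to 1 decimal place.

Let the plane be z = a·x + b·y + c.
Shot 3−Shot 2: −142a + 21b = −2;  Shot 4−Shot 2: 16a + 58b = 43.1.
Solving gives a = 0.11912, b = 0.71024.
Then c = 280.1 − a·351 − b·394 = −41.55.
At (397, 363): z_contact = 47.29 + 257.82 − 41.55 = 263.56 m.
Depth below ground = 284.6 − 263.56 = 21.0 m.

21.0 m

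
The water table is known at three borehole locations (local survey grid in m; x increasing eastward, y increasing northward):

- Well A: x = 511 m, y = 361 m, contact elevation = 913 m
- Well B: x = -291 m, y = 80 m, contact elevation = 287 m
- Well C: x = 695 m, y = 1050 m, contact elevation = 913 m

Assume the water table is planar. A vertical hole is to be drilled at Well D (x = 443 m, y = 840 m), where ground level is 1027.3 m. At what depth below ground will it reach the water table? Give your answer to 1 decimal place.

Two edge vectors: Well A→Well B = (-802, -281, -626), Well A→Well C = (184, 689, 0).
Normal n = (Well A→Well B) × (Well A→Well C) = (431314, -115184, -500874).
So ∂z/∂x = −n_x/n_z = 0.861123 and ∂z/∂y = −n_y/n_z = −0.229966.
Intercept c from Well A: 913 − 440.03 + 83.02 = 555.98.
At (443, 840): z_contact = 381.48 − 193.17 + 555.98 = 744.29 m.
Depth below ground = 1027.3 − 744.29 = 283.0 m.

283.0 m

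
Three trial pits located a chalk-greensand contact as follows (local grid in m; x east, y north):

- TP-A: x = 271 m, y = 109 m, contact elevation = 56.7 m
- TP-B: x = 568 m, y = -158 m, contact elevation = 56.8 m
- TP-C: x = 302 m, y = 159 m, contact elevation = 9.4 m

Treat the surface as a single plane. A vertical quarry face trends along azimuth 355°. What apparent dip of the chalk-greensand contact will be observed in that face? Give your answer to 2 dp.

29.15°

Let the plane be z = a·x + b·y + c.
TP-B−TP-A: 297a − 267b = 0.1;  TP-C−TP-A: 31a + 50b = −47.3.
Solving gives a = −0.54586, b = −0.60757.
Unit vector along 355° is (sin 355°, cos 355°) = (-0.0872, 0.9962).
Slope in that direction = a·(-0.0872) + b·(0.9962) = −0.55768.
Apparent dip = arctan|0.55768| = 29.15° (true dip is 39.2°, so apparent ≤ true as expected).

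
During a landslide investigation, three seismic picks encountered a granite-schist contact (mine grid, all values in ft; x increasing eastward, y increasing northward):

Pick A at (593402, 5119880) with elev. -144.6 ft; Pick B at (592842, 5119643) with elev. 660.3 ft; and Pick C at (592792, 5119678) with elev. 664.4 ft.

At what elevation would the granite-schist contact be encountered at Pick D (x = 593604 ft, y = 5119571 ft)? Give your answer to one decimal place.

Two edge vectors: Pick A→Pick B = (-560, -237, 804.9), Pick A→Pick C = (-610, -202, 809).
Normal n = (Pick A→Pick B) × (Pick A→Pick C) = (-29143.2, -37949, -31450).
So ∂z/∂x = −n_x/n_z = −0.926651828 and ∂z/∂y = −n_y/n_z = −1.206645469.
Intercept c from Pick A: -144.6 + 549877.05 + 6177880.00 = 6727612.45.
At (593604, 5119571): z = −550064.2 − 6177507.2 + 6727612.45 = 41.1 ft.

41.1 ft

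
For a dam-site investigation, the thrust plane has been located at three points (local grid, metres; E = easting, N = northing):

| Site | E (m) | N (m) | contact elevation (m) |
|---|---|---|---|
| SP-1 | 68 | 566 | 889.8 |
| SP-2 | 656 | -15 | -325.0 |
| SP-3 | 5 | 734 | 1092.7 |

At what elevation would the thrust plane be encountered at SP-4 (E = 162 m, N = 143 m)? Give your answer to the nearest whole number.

Two edge vectors: SP-1→SP-2 = (588, -581, -1214.8), SP-1→SP-3 = (-63, 168, 202.9).
Normal n = (SP-1→SP-2) × (SP-1→SP-3) = (86201.5, -42772.8, 62181).
So ∂z/∂E = −n_x/n_z = −1.38630 and ∂z/∂N = −n_y/n_z = 0.68788.
Intercept c from SP-1: 889.8 + 94.27 − 389.34 = 594.73.
At (162, 143): z = −224.6 + 98.4 + 594.73 = 468.5 m.

469 m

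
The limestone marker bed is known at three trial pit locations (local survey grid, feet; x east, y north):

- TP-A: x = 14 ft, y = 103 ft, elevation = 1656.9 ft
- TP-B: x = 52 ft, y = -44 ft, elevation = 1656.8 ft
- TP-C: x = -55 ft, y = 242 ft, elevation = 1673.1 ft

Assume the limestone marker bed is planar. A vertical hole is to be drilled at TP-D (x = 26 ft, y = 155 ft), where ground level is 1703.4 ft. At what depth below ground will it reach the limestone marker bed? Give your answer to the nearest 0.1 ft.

58.9 ft

Two edge vectors: TP-A→TP-B = (38, -147, -0.1), TP-A→TP-C = (-69, 139, 16.2).
Normal n = (TP-A→TP-B) × (TP-A→TP-C) = (-2367.5, -608.7, -4861).
So ∂z/∂x = −n_x/n_z = −0.48704 and ∂z/∂y = −n_y/n_z = −0.12522.
Intercept c from TP-A: 1656.9 + 6.82 + 12.90 = 1676.62.
At (26, 155): z_contact = −12.66 − 19.41 + 1676.62 = 1644.54 ft.
Depth below ground = 1703.4 − 1644.54 = 58.9 ft.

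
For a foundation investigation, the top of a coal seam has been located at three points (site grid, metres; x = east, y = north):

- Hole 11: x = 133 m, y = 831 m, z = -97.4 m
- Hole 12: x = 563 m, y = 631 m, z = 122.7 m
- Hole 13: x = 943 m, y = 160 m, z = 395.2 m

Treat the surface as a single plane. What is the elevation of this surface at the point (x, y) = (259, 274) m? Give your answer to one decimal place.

Let the plane be z = a·x + b·y + c.
Hole 12−Hole 11: 430a − 200b = 220.1;  Hole 13−Hole 11: 810a − 671b = 492.6.
Solving gives a = 0.38858, b = −0.26505.
Then c = -97.4 − a·133 − b·831 = 71.18.
At (259, 274): z = 100.6 − 72.6 + 71.18 = 99.2 m.

99.2 m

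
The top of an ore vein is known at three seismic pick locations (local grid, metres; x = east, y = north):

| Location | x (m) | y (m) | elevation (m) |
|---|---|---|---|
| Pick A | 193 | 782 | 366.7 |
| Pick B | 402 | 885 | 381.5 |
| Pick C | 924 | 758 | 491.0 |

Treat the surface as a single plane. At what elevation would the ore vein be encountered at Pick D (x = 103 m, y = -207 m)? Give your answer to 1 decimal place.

538.6 m

Let the plane be z = a·x + b·y + c.
Pick B−Pick A: 209a + 103b = 14.8;  Pick C−Pick A: 731a − 24b = 124.3.
Solving gives a = 0.16384, b = −0.18877.
Then c = 366.7 − a·193 − b·782 = 482.70.
At (103, -207): z = 16.9 + 39.1 + 482.70 = 538.6 m.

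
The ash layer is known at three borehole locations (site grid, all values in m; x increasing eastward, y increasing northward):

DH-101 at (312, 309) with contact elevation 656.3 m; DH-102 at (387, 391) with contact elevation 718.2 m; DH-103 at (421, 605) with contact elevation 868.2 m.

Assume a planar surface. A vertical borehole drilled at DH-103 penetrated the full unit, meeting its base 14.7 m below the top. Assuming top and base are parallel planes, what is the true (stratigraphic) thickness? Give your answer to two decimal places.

Let the plane be z = a·x + b·y + c.
DH-102−DH-101: 75a + 82b = 61.9;  DH-103−DH-101: 109a + 296b = 211.9.
Solving gives a = 0.07138, b = 0.68959.
|∇z| = √(a²+b²) = 0.69328, so dip δ = arctan(0.69328) = 34.73°.
True thickness = vertical thickness × cos δ = 14.7 × cos 34.73° = 12.08 m.

12.08 m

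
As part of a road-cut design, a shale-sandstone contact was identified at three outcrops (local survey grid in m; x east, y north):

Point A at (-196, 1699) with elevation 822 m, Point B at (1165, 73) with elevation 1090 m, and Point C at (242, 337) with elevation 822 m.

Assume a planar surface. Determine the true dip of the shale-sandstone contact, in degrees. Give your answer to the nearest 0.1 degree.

18.6°

Let the plane be z = a·x + b·y + c.
Point B−Point A: 1361a − 1626b = 268;  Point C−Point A: 438a − 1362b = 0.
Solving gives a = 0.31977, b = 0.10283.
Gradient magnitude |∇z| = √(a² + b²) = √(0.10225 + 0.01057) = 0.33590.
True dip = arctan(0.33590) = 18.6°, dipping toward WSW (azimuth ≈ 252°).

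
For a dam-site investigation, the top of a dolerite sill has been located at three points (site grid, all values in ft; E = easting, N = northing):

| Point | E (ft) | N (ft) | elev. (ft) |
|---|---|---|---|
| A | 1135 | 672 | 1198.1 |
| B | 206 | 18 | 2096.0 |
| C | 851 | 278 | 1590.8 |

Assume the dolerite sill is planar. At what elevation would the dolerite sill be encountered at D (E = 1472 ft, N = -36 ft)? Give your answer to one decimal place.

Let the plane be z = a·E + b·N + c.
B−A: −929a − 654b = 897.9;  C−A: −284a − 394b = 392.7.
Solving gives a = −0.537727, b = −0.609100.
Then c = 1198.1 − a·1135 − b·672 = 2217.74.
At (1472, -36): z = −791.5 + 21.9 + 2217.74 = 1448.1 ft.

1448.1 ft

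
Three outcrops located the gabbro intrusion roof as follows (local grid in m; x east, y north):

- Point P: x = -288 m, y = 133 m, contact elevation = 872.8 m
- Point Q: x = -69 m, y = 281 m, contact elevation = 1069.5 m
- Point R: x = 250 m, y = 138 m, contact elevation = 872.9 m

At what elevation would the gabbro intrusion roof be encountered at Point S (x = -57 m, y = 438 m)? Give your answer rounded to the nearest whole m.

Let the plane be z = a·x + b·y + c.
Point Q−Point P: 219a + 148b = 196.7;  Point R−Point P: 538a + 5b = 0.1.
Solving gives a = −0.01234, b = 1.34731.
Then c = 872.8 − a·-288 − b·133 = 690.06.
At (-57, 438): z = 0.7 + 590.1 + 690.06 = 1280.9 m.

1281 m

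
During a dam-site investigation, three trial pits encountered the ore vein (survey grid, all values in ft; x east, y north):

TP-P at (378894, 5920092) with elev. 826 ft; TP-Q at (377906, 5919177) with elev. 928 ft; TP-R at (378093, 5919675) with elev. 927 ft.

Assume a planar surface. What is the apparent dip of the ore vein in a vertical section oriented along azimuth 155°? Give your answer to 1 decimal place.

6.7°

Two edge vectors: TP-P→TP-Q = (-988, -915, 102), TP-P→TP-R = (-801, -417, 101).
Normal n = (TP-P→TP-Q) × (TP-P→TP-R) = (-49881, 18086, -320919).
So ∂z/∂x = −n_x/n_z = −0.15543 and ∂z/∂y = −n_y/n_z = 0.05636.
Unit vector along 155° is (sin 155°, cos 155°) = (0.4226, -0.9063).
Slope in that direction = a·(0.4226) + b·(-0.9063) = −0.11676.
Apparent dip = arctan|0.11676| = 6.7° (true dip is 9.4°, so apparent ≤ true as expected).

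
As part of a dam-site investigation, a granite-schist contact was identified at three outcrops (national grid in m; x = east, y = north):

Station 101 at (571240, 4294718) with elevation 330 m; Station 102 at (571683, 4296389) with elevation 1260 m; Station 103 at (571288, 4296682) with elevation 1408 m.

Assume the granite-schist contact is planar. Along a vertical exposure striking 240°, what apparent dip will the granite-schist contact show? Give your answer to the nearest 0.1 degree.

Let the plane be z = a·x + b·y + c.
Station 102−Station 101: 443a + 1671b = 930;  Station 103−Station 101: 48a + 1964b = 1078.
Solving gives a = 0.03188, b = 0.54810.
Unit vector along 240° is (sin 240°, cos 240°) = (-0.8660, -0.5000).
Slope in that direction = a·(-0.8660) + b·(-0.5000) = −0.30166.
Apparent dip = arctan|0.30166| = 16.8° (true dip is 28.8°, so apparent ≤ true as expected).

16.8°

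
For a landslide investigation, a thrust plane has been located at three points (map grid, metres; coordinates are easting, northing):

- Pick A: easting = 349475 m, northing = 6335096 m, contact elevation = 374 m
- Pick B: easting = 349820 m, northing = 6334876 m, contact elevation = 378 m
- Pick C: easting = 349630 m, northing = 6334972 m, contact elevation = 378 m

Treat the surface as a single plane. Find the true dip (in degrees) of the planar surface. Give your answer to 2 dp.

5.60°

Let the plane be z = a·easting + b·northing + c.
Pick B−Pick A: 345a − 220b = 4;  Pick C−Pick A: 155a − 124b = 4.
Solving gives a = −0.04424, b = −0.08756.
Gradient magnitude |∇z| = √(a² + b²) = √(0.00196 + 0.00767) = 0.09810.
True dip = arctan(0.09810) = 5.60°, dipping toward NNE (azimuth ≈ 027°).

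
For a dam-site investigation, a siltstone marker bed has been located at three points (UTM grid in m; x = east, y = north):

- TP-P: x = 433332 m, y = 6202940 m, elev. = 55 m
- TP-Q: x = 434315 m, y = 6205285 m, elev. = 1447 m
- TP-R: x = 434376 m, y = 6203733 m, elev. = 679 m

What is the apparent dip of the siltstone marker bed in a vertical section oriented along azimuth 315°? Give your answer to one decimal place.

Let the plane be z = a·x + b·y + c.
TP-Q−TP-P: 983a + 2345b = 1392;  TP-R−TP-P: 1044a + 793b = 624.
Solving gives a = 0.21540, b = 0.50331.
Unit vector along 315° is (sin 315°, cos 315°) = (-0.7071, 0.7071).
Slope in that direction = a·(-0.7071) + b·(0.7071) = 0.20359.
Apparent dip = arctan|0.20359| = 11.5° (true dip is 28.7°, so apparent ≤ true as expected).

11.5°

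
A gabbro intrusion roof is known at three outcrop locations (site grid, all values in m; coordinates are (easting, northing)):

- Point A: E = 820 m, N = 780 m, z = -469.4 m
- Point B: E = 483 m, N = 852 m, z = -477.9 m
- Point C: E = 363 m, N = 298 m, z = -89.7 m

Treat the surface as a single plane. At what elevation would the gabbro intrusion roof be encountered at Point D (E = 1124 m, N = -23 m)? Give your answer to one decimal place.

Let the plane be z = a·E + b·N + c.
Point B−Point A: −337a + 72b = −8.5;  Point C−Point A: −457a − 482b = 379.7.
Solving gives a = −0.118980, b = −0.674950.
Then c = -469.4 − a·820 − b·780 = 154.63.
At (1124, -23): z = −133.7 + 15.5 + 154.63 = 36.4 m.

36.4 m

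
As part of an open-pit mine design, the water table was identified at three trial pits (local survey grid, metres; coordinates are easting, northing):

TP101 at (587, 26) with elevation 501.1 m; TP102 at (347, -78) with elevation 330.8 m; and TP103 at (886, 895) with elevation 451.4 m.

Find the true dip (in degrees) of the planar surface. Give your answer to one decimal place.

Two edge vectors: TP101→TP102 = (-240, -104, -170.3), TP101→TP103 = (299, 869, -49.7).
Normal n = (TP101→TP102) × (TP101→TP103) = (153159.5, -62847.7, -177464).
So ∂z/∂easting = −n_x/n_z = 0.86305 and ∂z/∂northing = −n_y/n_z = −0.35414.
Gradient magnitude |∇z| = √(a² + b²) = √(0.74485 + 0.12542) = 0.93288.
True dip = arctan(0.93288) = 43.0°, dipping toward WNW (azimuth ≈ 292°).

43.0°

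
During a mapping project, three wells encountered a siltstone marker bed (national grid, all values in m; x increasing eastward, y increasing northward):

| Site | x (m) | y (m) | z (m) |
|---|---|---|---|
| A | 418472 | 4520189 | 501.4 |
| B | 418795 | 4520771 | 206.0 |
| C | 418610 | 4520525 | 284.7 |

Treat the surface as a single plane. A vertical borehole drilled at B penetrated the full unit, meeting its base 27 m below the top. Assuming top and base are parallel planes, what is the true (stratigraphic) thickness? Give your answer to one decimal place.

Let the plane be z = a·x + b·y + c.
B−A: 323a + 582b = −295.4;  C−A: 138a + 336b = −216.7.
Solving gives a = 0.95225, b = −1.03604.
|∇z| = √(a²+b²) = 1.40719, so dip δ = arctan(1.40719) = 54.60°.
True thickness = vertical thickness × cos δ = 27 × cos 54.60° = 15.6 m.

15.6 m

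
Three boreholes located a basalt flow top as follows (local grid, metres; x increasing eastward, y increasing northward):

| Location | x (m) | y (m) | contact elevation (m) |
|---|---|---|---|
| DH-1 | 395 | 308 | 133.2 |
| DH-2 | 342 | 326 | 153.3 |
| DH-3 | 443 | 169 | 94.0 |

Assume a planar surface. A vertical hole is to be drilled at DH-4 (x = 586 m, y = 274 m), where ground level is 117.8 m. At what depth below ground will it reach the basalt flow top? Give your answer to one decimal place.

51.8 m

Let the plane be z = a·x + b·y + c.
DH-2−DH-1: −53a + 18b = 20.1;  DH-3−DH-1: 48a − 139b = −39.2.
Solving gives a = −0.32113, b = 0.17112.
Then c = 133.2 − a·395 − b·308 = 207.34.
At (586, 274): z_contact = −188.18 + 46.89 + 207.34 = 66.05 m.
Depth below ground = 117.8 − 66.05 = 51.8 m.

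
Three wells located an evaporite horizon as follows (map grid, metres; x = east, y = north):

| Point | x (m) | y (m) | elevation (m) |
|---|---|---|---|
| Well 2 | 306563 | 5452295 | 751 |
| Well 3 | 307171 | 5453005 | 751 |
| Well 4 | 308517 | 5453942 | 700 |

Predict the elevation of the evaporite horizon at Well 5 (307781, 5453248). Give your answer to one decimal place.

713.3 m

Two edge vectors: Well 2→Well 3 = (608, 710, 0), Well 2→Well 4 = (1954, 1647, -51).
Normal n = (Well 2→Well 3) × (Well 2→Well 4) = (-36210, 31008, -385964).
So ∂z/∂x = −n_x/n_z = −0.093817040 and ∂z/∂y = −n_y/n_z = 0.080339099.
Intercept c from Well 2: 751 + 28760.83 − 438032.47 = −408520.63.
At (307781, 5453248): z = −28875.1 + 438109.0 − 408520.63 = 713.3 m.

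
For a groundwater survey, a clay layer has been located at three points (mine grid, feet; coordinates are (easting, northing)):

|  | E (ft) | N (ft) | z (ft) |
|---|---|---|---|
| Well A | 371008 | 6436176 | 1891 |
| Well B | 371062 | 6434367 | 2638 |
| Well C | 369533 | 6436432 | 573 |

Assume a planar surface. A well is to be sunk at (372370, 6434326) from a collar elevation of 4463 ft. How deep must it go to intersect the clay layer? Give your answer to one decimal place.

Two edge vectors: Well A→Well B = (54, -1809, 747), Well A→Well C = (-1475, 256, -1318).
Normal n = (Well A→Well B) × (Well A→Well C) = (2193030, -1030653, -2654451).
So ∂z/∂E = −n_x/n_z = 0.826170835 and ∂z/∂N = −n_y/n_z = −0.388273507.
Intercept c from Well A: 1891 − 306515.99 + 2498996.63 = 2194371.64.
At (372370, 6434326): z_contact = 307641.23 − 2498278.32 + 2194371.64 = 3734.55 ft.
Depth below ground = 4463 − 3734.55 = 728.4 ft.

728.4 ft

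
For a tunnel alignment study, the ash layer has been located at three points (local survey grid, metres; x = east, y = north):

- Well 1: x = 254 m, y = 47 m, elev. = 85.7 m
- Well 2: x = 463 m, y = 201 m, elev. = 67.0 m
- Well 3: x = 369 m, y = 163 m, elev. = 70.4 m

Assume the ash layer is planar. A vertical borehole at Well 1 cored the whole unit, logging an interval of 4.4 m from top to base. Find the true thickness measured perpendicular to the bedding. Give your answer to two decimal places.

Two edge vectors: Well 1→Well 2 = (209, 154, -18.7), Well 1→Well 3 = (115, 116, -15.3).
Normal n = (Well 1→Well 2) × (Well 1→Well 3) = (-187, 1047.2, 6534).
So ∂z/∂x = −n_x/n_z = 0.02862 and ∂z/∂y = −n_y/n_z = −0.16027.
|∇z| = √(a²+b²) = 0.16280, so dip δ = arctan(0.16280) = 9.25°.
True thickness = vertical thickness × cos δ = 4.4 × cos 9.25° = 4.34 m.

4.34 m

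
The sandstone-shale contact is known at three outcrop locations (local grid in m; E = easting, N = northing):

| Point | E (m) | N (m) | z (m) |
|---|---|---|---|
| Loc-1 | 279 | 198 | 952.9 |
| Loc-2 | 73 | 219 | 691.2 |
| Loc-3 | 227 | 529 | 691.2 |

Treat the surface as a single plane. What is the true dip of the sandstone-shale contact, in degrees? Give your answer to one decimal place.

Let the plane be z = a·E + b·N + c.
Loc-2−Loc-1: −206a + 21b = −261.7;  Loc-3−Loc-1: −52a + 331b = −261.7.
Solving gives a = 1.20915, b = −0.60068.
Gradient magnitude |∇z| = √(a² + b²) = √(1.46205 + 0.36081) = 1.35014.
True dip = arctan(1.35014) = 53.5°, dipping toward WNW (azimuth ≈ 296°).

53.5°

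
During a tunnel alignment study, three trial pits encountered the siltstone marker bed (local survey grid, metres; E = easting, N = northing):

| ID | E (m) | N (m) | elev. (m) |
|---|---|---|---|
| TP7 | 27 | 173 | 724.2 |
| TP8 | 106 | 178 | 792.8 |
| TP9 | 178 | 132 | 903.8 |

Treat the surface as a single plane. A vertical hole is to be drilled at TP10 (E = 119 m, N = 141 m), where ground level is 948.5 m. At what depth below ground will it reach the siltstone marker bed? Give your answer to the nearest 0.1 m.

Two edge vectors: TP7→TP8 = (79, 5, 68.6), TP7→TP9 = (151, -41, 179.6).
Normal n = (TP7→TP8) × (TP7→TP9) = (3710.6, -3829.8, -3994).
So ∂z/∂E = −n_x/n_z = 0.92904 and ∂z/∂N = −n_y/n_z = −0.95889.
Intercept c from TP7: 724.2 − 25.08 + 165.89 = 865.00.
At (119, 141): z_contact = 110.56 − 135.20 + 865.00 = 840.36 m.
Depth below ground = 948.5 − 840.36 = 108.1 m.

108.1 m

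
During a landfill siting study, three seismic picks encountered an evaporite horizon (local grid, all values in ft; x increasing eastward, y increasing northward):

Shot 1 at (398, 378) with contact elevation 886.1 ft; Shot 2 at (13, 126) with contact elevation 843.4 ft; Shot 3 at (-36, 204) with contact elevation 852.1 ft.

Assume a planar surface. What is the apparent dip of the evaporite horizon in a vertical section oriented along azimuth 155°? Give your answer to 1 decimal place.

6.0°

Two edge vectors: Shot 1→Shot 2 = (-385, -252, -42.7), Shot 1→Shot 3 = (-434, -174, -34).
Normal n = (Shot 1→Shot 2) × (Shot 1→Shot 3) = (1138.2, 5441.8, -42378).
So ∂z/∂x = −n_x/n_z = 0.02686 and ∂z/∂y = −n_y/n_z = 0.12841.
Unit vector along 155° is (sin 155°, cos 155°) = (0.4226, -0.9063).
Slope in that direction = a·(0.4226) + b·(-0.9063) = −0.10503.
Apparent dip = arctan|0.10503| = 6.0° (true dip is 7.5°, so apparent ≤ true as expected).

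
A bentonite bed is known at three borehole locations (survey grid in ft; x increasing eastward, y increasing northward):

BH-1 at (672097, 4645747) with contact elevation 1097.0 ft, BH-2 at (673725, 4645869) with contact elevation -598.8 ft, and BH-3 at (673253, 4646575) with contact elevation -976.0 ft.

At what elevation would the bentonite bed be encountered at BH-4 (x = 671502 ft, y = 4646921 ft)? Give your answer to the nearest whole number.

Two edge vectors: BH-1→BH-2 = (1628, 122, -1695.8), BH-1→BH-3 = (1156, 828, -2073).
Normal n = (BH-1→BH-2) × (BH-1→BH-3) = (1151216.4, 1414499.2, 1206952).
So ∂z/∂x = −n_x/n_z = −0.95382120 and ∂z/∂y = −n_y/n_z = −1.17195978.
Intercept c from BH-1: 1097 + 641060.36 + 5444628.63 = 6086785.99.
At (671502, 4646921): z = −640492.8 − 5446004.5 + 6086785.99 = 288.6 ft.

289 ft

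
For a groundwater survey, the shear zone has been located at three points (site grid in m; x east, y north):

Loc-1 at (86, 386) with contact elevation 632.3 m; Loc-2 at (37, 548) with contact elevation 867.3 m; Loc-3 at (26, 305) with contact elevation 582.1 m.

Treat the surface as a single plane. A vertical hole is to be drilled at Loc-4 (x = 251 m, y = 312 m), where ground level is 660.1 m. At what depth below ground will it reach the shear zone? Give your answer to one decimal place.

248.7 m

Let the plane be z = a·x + b·y + c.
Loc-2−Loc-1: −49a + 162b = 235;  Loc-3−Loc-1: −60a − 81b = −50.2.
Solving gives a = −0.79645, b = 1.20972.
Then c = 632.3 − a·86 − b·386 = 233.84.
At (251, 312): z_contact = −199.91 + 377.43 + 233.84 = 411.37 m.
Depth below ground = 660.1 − 411.37 = 248.7 m.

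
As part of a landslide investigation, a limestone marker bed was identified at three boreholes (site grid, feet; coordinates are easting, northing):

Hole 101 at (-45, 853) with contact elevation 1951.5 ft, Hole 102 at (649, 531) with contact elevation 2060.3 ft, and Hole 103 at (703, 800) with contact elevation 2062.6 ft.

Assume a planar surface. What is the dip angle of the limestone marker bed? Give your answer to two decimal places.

Two edge vectors: Hole 101→Hole 102 = (694, -322, 108.8), Hole 101→Hole 103 = (748, -53, 111.1).
Normal n = (Hole 101→Hole 102) × (Hole 101→Hole 103) = (-30007.8, 4279, 204074).
So ∂z/∂easting = −n_x/n_z = 0.14704 and ∂z/∂northing = −n_y/n_z = −0.02097.
Gradient magnitude |∇z| = √(a² + b²) = √(0.02162 + 0.00044) = 0.14853.
True dip = arctan(0.14853) = 8.45°, dipping toward W (azimuth ≈ 278°).

8.45°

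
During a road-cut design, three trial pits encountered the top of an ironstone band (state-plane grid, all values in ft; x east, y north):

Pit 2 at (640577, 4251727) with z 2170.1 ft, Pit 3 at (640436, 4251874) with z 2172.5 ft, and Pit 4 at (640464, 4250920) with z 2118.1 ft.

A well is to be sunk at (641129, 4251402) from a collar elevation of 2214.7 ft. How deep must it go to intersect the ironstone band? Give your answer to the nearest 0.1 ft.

39.4 ft

Two edge vectors: Pit 2→Pit 3 = (-141, 147, 2.4), Pit 2→Pit 4 = (-113, -807, -52).
Normal n = (Pit 2→Pit 3) × (Pit 2→Pit 4) = (-5707.2, -7603.2, 130398).
So ∂z/∂x = −n_x/n_z = 0.043767542 and ∂z/∂y = −n_y/n_z = 0.058307643.
Intercept c from Pit 2: 2170.1 − 28036.48 − 247908.18 = −273774.56.
At (641129, 4251402): z_contact = 28060.64 + 247889.23 − 273774.56 = 2175.31 ft.
Depth below ground = 2214.7 − 2175.31 = 39.4 ft.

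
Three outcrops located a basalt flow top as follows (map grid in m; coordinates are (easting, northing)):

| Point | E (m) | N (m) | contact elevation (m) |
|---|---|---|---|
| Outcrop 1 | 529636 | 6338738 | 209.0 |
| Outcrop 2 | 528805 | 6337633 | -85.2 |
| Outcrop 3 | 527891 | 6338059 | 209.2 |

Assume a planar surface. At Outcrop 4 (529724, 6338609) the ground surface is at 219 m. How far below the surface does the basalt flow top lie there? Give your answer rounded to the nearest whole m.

71 m

Two edge vectors: Outcrop 1→Outcrop 2 = (-831, -1105, -294.2), Outcrop 1→Outcrop 3 = (-1745, -679, 0.2).
Normal n = (Outcrop 1→Outcrop 2) × (Outcrop 1→Outcrop 3) = (-199982.8, 513545.2, -1363976).
So ∂z/∂E = −n_x/n_z = −0.14661754 and ∂z/∂N = −n_y/n_z = 0.37650604.
Intercept c from Outcrop 1: 209 + 77653.93 − 2386573.13 = −2308710.21.
At (529724, 6338609): z_contact = −77666.8 + 2386524.6 − 2308710.21 = 147.5 m.
Depth below ground = 219 − 147.5 = 71 m.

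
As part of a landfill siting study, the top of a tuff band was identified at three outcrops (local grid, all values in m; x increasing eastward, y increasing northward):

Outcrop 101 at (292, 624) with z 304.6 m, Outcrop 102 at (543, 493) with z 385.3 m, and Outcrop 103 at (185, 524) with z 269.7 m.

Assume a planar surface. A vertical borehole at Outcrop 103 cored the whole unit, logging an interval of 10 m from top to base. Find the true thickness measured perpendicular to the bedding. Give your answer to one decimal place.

9.5 m

Two edge vectors: Outcrop 101→Outcrop 102 = (251, -131, 80.7), Outcrop 101→Outcrop 103 = (-107, -100, -34.9).
Normal n = (Outcrop 101→Outcrop 102) × (Outcrop 101→Outcrop 103) = (12641.9, 125, -39117).
So ∂z/∂x = −n_x/n_z = 0.32318 and ∂z/∂y = −n_y/n_z = 0.00320.
|∇z| = √(a²+b²) = 0.32320, so dip δ = arctan(0.32320) = 17.91°.
True thickness = vertical thickness × cos δ = 10 × cos 17.91° = 9.5 m.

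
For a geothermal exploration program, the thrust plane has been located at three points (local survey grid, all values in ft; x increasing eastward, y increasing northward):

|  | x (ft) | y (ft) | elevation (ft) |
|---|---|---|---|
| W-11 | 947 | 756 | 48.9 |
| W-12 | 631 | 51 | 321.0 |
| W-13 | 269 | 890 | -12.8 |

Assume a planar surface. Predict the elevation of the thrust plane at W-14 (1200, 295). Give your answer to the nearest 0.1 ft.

233.0 ft

Let the plane be z = a·x + b·y + c.
W-12−W-11: −316a − 705b = 272.1;  W-13−W-11: −678a + 134b = −61.7.
Solving gives a = 0.013524, b = −0.392019.
Then c = 48.9 − a·947 − b·756 = 332.46.
At (1200, 295): z = 16.2 − 115.6 + 332.46 = 233.0 ft.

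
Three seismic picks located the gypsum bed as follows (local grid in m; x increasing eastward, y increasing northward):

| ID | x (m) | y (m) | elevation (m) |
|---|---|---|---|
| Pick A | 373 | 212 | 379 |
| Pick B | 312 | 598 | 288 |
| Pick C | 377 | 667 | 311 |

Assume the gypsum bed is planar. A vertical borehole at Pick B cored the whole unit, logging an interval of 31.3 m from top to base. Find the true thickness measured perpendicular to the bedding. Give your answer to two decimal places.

Let the plane be z = a·x + b·y + c.
Pick B−Pick A: −61a + 386b = −91;  Pick C−Pick A: 4a + 455b = −68.
Solving gives a = 0.51732, b = −0.15400.
|∇z| = √(a²+b²) = 0.53976, so dip δ = arctan(0.53976) = 28.36°.
True thickness = vertical thickness × cos δ = 31.3 × cos 28.36° = 27.54 m.

27.54 m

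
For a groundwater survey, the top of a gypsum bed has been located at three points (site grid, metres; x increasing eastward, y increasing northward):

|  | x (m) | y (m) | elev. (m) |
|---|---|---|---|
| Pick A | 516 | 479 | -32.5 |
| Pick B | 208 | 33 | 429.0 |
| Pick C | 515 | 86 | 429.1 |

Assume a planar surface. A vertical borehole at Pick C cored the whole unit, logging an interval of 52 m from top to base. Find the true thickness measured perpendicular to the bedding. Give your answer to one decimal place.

33.4 m

Let the plane be z = a·x + b·y + c.
Pick B−Pick A: −308a − 446b = 461.5;  Pick C−Pick A: −1a − 393b = 461.6.
Solving gives a = 0.20319, b = −1.17507.
|∇z| = √(a²+b²) = 1.19251, so dip δ = arctan(1.19251) = 50.02°.
True thickness = vertical thickness × cos δ = 52 × cos 50.02° = 33.4 m.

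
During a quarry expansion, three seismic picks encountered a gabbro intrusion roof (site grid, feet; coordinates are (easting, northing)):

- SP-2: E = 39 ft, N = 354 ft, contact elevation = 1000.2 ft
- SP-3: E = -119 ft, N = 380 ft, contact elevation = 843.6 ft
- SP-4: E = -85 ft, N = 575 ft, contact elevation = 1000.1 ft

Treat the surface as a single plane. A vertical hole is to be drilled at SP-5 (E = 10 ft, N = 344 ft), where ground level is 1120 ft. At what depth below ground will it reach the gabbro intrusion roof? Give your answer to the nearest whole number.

Let the plane be z = a·E + b·N + c.
SP-3−SP-2: −158a + 26b = −156.6;  SP-4−SP-2: −124a + 221b = −0.1.
Solving gives a = 1.09188, b = 0.61219.
Then c = 1000.2 − a·39 − b·354 = 740.90.
At (10, 344): z_contact = 10.9 + 210.6 + 740.90 = 962.4 ft.
Depth below ground = 1120 − 962.4 = 158 ft.

158 ft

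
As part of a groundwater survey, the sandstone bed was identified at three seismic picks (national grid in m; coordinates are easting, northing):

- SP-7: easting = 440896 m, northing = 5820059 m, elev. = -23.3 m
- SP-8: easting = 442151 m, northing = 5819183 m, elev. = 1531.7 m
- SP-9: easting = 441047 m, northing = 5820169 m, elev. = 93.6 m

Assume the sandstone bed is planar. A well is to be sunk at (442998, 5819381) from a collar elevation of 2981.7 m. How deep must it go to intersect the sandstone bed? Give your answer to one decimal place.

657.7 m

Let the plane be z = a·easting + b·northing + c.
SP-8−SP-7: 1255a − 876b = 1555;  SP-9−SP-7: 151a + 110b = 116.9.
Solving gives a = 1.011572694, b = −0.325886152.
Then c = -23.3 − a·440896 − b·5820059 = 1450654.98.
At (442998, 5819381): z_contact = 448124.68 − 1896455.68 + 1450654.98 = 2323.98 m.
Depth below ground = 2981.7 − 2323.98 = 657.7 m.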